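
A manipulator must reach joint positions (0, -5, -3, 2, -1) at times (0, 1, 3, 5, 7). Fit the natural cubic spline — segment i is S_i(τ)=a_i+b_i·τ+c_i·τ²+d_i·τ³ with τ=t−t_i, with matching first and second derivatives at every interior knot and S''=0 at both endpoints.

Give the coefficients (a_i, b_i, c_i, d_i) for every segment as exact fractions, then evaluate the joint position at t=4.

  seg 0: a=0 b=-245/41 c=0 d=40/41
  seg 1: a=-5 b=-125/41 c=120/41 d=-37/82
  seg 2: a=-3 b=133/41 c=9/41 d=-97/328
  seg 3: a=2 b=47/82 c=-255/164 d=85/328
S(4) = 55/328

Δ: Δ0=-5, Δ1=1, Δ2=5/2, Δ3=-3/2
row 1: diag=6, rhs=36; c'=1/3, d'=6
row 2: denom=8−2·1/3=22/3; d'=(9−2·6)/(22/3)=-9/22
row 3: denom=8−2·3/11=82/11; d'=(-24−2·-9/22)/(82/11)=-255/82
back: M3=-255/82
back: M2=-9/22−3/11·-255/82=18/41
back: M1=6−1/3·18/41=240/41
M: M0=0, M1=240/41, M2=18/41, M3=-255/82, M4=0
seg 0: a=0, c=M0/2=0, d=(M1−M0)/(6·1)=40/41, b=Δ0−h0·(2M0+M1)/6=-245/41
seg 1: a=-5, c=M1/2=120/41, d=(M2−M1)/(6·2)=-37/82, b=Δ1−h1·(2M1+M2)/6=-125/41
seg 2: a=-3, c=M2/2=9/41, d=(M3−M2)/(6·2)=-97/328, b=Δ2−h2·(2M2+M3)/6=133/41
seg 3: a=2, c=M3/2=-255/164, d=(M4−M3)/(6·2)=85/328, b=Δ3−h3·(2M3+M4)/6=47/82
t_q=4 → seg 2, τ=1; S=-3+133/41·τ+9/41·τ²+-97/328·τ³=55/328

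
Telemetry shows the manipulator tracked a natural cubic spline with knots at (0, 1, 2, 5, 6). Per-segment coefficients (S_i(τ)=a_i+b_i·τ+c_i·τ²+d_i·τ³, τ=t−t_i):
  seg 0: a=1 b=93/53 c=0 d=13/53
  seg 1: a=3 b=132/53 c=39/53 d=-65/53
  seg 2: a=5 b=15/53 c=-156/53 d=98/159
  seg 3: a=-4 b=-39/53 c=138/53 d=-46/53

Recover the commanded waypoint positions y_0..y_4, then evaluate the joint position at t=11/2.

y_0 = S_0(0) = a_0 = 1
y_1 = S_1(0) = a_1 = 3
y_2 = S_2(0) = a_2 = 5
y_3 = S_3(0) = a_3 = -4
y_4 = S_3(1) = -3
t_q=11/2 is in segment 3 (τ=1/2); S_3(τ)=-811/212

y_0=1 y_1=3 y_2=5 y_3=-4 y_4=-3
S(11/2) = -811/212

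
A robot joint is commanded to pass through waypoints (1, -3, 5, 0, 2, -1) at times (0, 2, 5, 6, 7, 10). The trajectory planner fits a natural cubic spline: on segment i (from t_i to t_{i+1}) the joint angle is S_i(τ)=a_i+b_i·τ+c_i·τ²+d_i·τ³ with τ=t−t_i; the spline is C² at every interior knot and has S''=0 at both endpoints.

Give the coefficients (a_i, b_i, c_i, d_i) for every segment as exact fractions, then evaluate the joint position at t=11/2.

  seg 0: a=1 b=-2754/707 c=0 d=335/707
  seg 1: a=-3 b=1266/707 c=2010/707 d=-16232/19089
  seg 2: a=5 b=-2906/707 c=-10202/2121 d=8315/2121
  seg 3: a=0 b=-4177/2121 c=14743/2121 d=-2108/707
  seg 4: a=2 b=6337/2121 c=-4229/2121 d=4229/19089
S(11/2) = 37879/16968

Δ: Δ0=-2, Δ1=8/3, Δ2=-5, Δ3=2, Δ4=-1
row 1: diag=10, rhs=28; c'=3/10, d'=14/5
row 2: denom=8−3·3/10=71/10; d'=(-46−3·14/5)/(71/10)=-544/71
row 3: denom=4−1·10/71=274/71; d'=(42−1·-544/71)/(274/71)=1763/137
row 4: denom=8−1·71/274=2121/274; d'=(-18−1·1763/137)/(2121/274)=-8458/2121
back: M4=-8458/2121
back: M3=1763/137−71/274·-8458/2121=29486/2121
back: M2=-544/71−10/71·29486/2121=-20404/2121
back: M1=14/5−3/10·-20404/2121=4020/707
M: M0=0, M1=4020/707, M2=-20404/2121, M3=29486/2121, M4=-8458/2121, M5=0
seg 0: a=1, c=M0/2=0, d=(M1−M0)/(6·2)=335/707, b=Δ0−h0·(2M0+M1)/6=-2754/707
seg 1: a=-3, c=M1/2=2010/707, d=(M2−M1)/(6·3)=-16232/19089, b=Δ1−h1·(2M1+M2)/6=1266/707
seg 2: a=5, c=M2/2=-10202/2121, d=(M3−M2)/(6·1)=8315/2121, b=Δ2−h2·(2M2+M3)/6=-2906/707
seg 3: a=0, c=M3/2=14743/2121, d=(M4−M3)/(6·1)=-2108/707, b=Δ3−h3·(2M3+M4)/6=-4177/2121
seg 4: a=2, c=M4/2=-4229/2121, d=(M5−M4)/(6·3)=4229/19089, b=Δ4−h4·(2M4+M5)/6=6337/2121
t_q=11/2 → seg 2, τ=1/2; S=5+-2906/707·τ+-10202/2121·τ²+8315/2121·τ³=37879/16968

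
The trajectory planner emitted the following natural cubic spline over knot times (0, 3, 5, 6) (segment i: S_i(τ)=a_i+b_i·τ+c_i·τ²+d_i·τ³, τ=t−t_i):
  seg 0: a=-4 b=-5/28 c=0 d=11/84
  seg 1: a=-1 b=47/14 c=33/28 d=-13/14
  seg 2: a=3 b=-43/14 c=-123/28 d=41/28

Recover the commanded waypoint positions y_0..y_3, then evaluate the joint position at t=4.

y_0 = S_0(0) = a_0 = -4
y_1 = S_1(0) = a_1 = -1
y_2 = S_2(0) = a_2 = 3
y_3 = S_2(1) = -3
t_q=4 is in segment 1 (τ=1); S_1(τ)=73/28

y_0=-4 y_1=-1 y_2=3 y_3=-3
S(4) = 73/28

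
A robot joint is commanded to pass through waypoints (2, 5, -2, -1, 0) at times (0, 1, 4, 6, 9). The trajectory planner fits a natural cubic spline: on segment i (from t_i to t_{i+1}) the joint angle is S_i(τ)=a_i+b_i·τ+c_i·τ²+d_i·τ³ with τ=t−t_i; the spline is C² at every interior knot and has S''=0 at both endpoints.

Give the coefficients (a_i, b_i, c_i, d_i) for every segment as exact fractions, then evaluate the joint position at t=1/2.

  seg 0: a=2 b=1316/339 c=0 d=-299/339
  seg 1: a=5 b=419/339 c=-299/113 d=1481/3051
  seg 2: a=-2 b=-520/339 c=584/339 d=-319/904
  seg 3: a=-1 b=761/678 c=-535/1356 d=535/12204
S(1/2) = 3463/904

Δ: Δ0=3, Δ1=-7/3, Δ2=1/2, Δ3=1/3
row 1: diag=8, rhs=-32; c'=3/8, d'=-4
row 2: denom=10−3·3/8=71/8; d'=(17−3·-4)/(71/8)=232/71
row 3: denom=10−2·16/71=678/71; d'=(-1−2·232/71)/(678/71)=-535/678
back: M3=-535/678
back: M2=232/71−16/71·-535/678=1168/339
back: M1=-4−3/8·1168/339=-598/113
M: M0=0, M1=-598/113, M2=1168/339, M3=-535/678, M4=0
seg 0: a=2, c=M0/2=0, d=(M1−M0)/(6·1)=-299/339, b=Δ0−h0·(2M0+M1)/6=1316/339
seg 1: a=5, c=M1/2=-299/113, d=(M2−M1)/(6·3)=1481/3051, b=Δ1−h1·(2M1+M2)/6=419/339
seg 2: a=-2, c=M2/2=584/339, d=(M3−M2)/(6·2)=-319/904, b=Δ2−h2·(2M2+M3)/6=-520/339
seg 3: a=-1, c=M3/2=-535/1356, d=(M4−M3)/(6·3)=535/12204, b=Δ3−h3·(2M3+M4)/6=761/678
t_q=1/2 → seg 0, τ=1/2; S=2+1316/339·τ+0·τ²+-299/339·τ³=3463/904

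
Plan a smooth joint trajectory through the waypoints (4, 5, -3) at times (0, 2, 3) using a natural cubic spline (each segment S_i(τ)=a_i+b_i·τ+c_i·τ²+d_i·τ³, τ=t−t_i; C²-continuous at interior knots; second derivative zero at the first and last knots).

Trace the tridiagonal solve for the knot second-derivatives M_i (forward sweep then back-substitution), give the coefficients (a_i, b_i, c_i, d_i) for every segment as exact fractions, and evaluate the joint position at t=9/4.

Δ: Δ0=1/2, Δ1=-8
row 1: diag=6, rhs=-51; c'=1/6, d'=-17/2
back: M1=-17/2
M: M0=0, M1=-17/2, M2=0
seg 0: a=4, c=M0/2=0, d=(M1−M0)/(6·2)=-17/24, b=Δ0−h0·(2M0+M1)/6=10/3
seg 1: a=5, c=M1/2=-17/4, d=(M2−M1)/(6·1)=17/12, b=Δ1−h1·(2M1+M2)/6=-31/6
t_q=9/4 → seg 1, τ=1/4; S=5+-31/6·τ+-17/4·τ²+17/12·τ³=887/256

  seg 0: a=4 b=10/3 c=0 d=-17/24
  seg 1: a=5 b=-31/6 c=-17/4 d=17/12
S(9/4) = 887/256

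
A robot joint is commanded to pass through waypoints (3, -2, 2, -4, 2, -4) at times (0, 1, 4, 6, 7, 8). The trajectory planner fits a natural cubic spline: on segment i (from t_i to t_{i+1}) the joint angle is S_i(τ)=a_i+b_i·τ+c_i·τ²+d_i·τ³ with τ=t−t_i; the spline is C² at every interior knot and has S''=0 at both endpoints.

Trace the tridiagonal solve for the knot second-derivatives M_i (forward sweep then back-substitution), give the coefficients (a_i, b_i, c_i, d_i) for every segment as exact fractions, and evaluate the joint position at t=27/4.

  seg 0: a=3 b=-28402/4515 c=0 d=5827/4515
  seg 1: a=-2 b=-10921/4515 c=5827/1505 d=-11834/13545
  seg 2: a=2 b=-12541/4515 c=-6007/1505 d=17519/9030
  seg 3: a=-4 b=2927/645 c=11512/1505 d=-5587/903
  seg 4: a=2 b=5756/4515 c=-16423/1505 d=16423/4515
S(27/4) = 105561/96320

Δ: Δ0=-5, Δ1=4/3, Δ2=-3, Δ3=6, Δ4=-6
row 1: diag=8, rhs=38; c'=3/8, d'=19/4
row 2: denom=10−3·3/8=71/8; d'=(-26−3·19/4)/(71/8)=-322/71
row 3: denom=6−2·16/71=394/71; d'=(54−2·-322/71)/(394/71)=2239/197
row 4: denom=4−1·71/394=1505/394; d'=(-72−1·2239/197)/(1505/394)=-32846/1505
back: M4=-32846/1505
back: M3=2239/197−71/394·-32846/1505=23024/1505
back: M2=-322/71−16/71·23024/1505=-12014/1505
back: M1=19/4−3/8·-12014/1505=11654/1505
M: M0=0, M1=11654/1505, M2=-12014/1505, M3=23024/1505, M4=-32846/1505, M5=0
seg 0: a=3, c=M0/2=0, d=(M1−M0)/(6·1)=5827/4515, b=Δ0−h0·(2M0+M1)/6=-28402/4515
seg 1: a=-2, c=M1/2=5827/1505, d=(M2−M1)/(6·3)=-11834/13545, b=Δ1−h1·(2M1+M2)/6=-10921/4515
seg 2: a=2, c=M2/2=-6007/1505, d=(M3−M2)/(6·2)=17519/9030, b=Δ2−h2·(2M2+M3)/6=-12541/4515
seg 3: a=-4, c=M3/2=11512/1505, d=(M4−M3)/(6·1)=-5587/903, b=Δ3−h3·(2M3+M4)/6=2927/645
seg 4: a=2, c=M4/2=-16423/1505, d=(M5−M4)/(6·1)=16423/4515, b=Δ4−h4·(2M4+M5)/6=5756/4515
t_q=27/4 → seg 3, τ=3/4; S=-4+2927/645·τ+11512/1505·τ²+-5587/903·τ³=105561/96320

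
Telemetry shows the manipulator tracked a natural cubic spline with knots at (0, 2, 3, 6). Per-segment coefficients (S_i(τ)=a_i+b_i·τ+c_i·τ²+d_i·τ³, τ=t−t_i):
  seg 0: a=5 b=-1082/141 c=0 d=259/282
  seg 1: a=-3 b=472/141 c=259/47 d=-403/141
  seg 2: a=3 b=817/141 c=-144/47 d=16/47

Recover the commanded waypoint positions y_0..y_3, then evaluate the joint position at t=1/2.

y_0 = S_0(0) = a_0 = 5
y_1 = S_1(0) = a_1 = -3
y_2 = S_2(0) = a_2 = 3
y_3 = S_2(3) = 2
t_q=1/2 is in segment 0 (τ=1/2); S_0(τ)=961/752

y_0=5 y_1=-3 y_2=3 y_3=2
S(1/2) = 961/752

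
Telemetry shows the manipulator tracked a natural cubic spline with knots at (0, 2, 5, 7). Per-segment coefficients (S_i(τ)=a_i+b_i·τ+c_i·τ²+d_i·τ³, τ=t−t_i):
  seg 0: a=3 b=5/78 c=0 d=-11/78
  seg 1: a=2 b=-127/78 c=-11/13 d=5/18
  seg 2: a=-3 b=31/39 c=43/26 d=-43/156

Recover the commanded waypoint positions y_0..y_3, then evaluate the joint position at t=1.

y_0 = S_0(0) = a_0 = 3
y_1 = S_1(0) = a_1 = 2
y_2 = S_2(0) = a_2 = -3
y_3 = S_2(2) = 3
t_q=1 is in segment 0 (τ=1); S_0(τ)=38/13

y_0=3 y_1=2 y_2=-3 y_3=3
S(1) = 38/13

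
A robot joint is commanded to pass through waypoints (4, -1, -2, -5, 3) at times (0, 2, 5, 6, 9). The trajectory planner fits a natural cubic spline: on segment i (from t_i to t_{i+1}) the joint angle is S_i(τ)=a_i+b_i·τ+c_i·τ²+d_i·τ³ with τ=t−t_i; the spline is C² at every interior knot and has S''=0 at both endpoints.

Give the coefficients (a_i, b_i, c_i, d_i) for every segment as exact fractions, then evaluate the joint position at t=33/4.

  seg 0: a=4 b=-305/93 c=0 d=145/744
  seg 1: a=-1 b=-175/186 c=145/124 d=-1079/3348
  seg 2: a=-2 b=-977/372 c=-161/93 d=505/372
  seg 3: a=-5 b=-125/62 c=871/372 d=-871/3348
S(33/4) = -5129/7936

Δ: Δ0=-5/2, Δ1=-1/3, Δ2=-3, Δ3=8/3
row 1: diag=10, rhs=13; c'=3/10, d'=13/10
row 2: denom=8−3·3/10=71/10; d'=(-16−3·13/10)/(71/10)=-199/71
row 3: denom=8−1·10/71=558/71; d'=(34−1·-199/71)/(558/71)=871/186
back: M3=871/186
back: M2=-199/71−10/71·871/186=-322/93
back: M1=13/10−3/10·-322/93=145/62
M: M0=0, M1=145/62, M2=-322/93, M3=871/186, M4=0
seg 0: a=4, c=M0/2=0, d=(M1−M0)/(6·2)=145/744, b=Δ0−h0·(2M0+M1)/6=-305/93
seg 1: a=-1, c=M1/2=145/124, d=(M2−M1)/(6·3)=-1079/3348, b=Δ1−h1·(2M1+M2)/6=-175/186
seg 2: a=-2, c=M2/2=-161/93, d=(M3−M2)/(6·1)=505/372, b=Δ2−h2·(2M2+M3)/6=-977/372
seg 3: a=-5, c=M3/2=871/372, d=(M4−M3)/(6·3)=-871/3348, b=Δ3−h3·(2M3+M4)/6=-125/62
t_q=33/4 → seg 3, τ=9/4; S=-5+-125/62·τ+871/372·τ²+-871/3348·τ³=-5129/7936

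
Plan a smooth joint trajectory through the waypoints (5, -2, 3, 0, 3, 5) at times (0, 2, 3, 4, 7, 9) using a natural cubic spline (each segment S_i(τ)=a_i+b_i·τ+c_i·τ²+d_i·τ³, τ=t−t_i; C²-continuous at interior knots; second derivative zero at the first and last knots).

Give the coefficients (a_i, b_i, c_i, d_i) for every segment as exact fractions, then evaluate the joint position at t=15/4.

  seg 0: a=5 b=-2069/286 c=0 d=267/286
  seg 1: a=-2 b=1135/286 c=801/143 d=-1307/286
  seg 2: a=3 b=19/13 c=-2319/286 d=1043/286
  seg 3: a=0 b=-1091/286 c=405/143 d=-9/22
  seg 4: a=3 b=305/143 c=-243/286 d=81/572
S(15/4) = 19653/18304

Δ: Δ0=-7/2, Δ1=5, Δ2=-3, Δ3=1, Δ4=1
row 1: diag=6, rhs=51; c'=1/6, d'=17/2
row 2: denom=4−1·1/6=23/6; d'=(-48−1·17/2)/(23/6)=-339/23
row 3: denom=8−1·6/23=178/23; d'=(24−1·-339/23)/(178/23)=891/178
row 4: denom=10−3·69/178=1573/178; d'=(0−3·891/178)/(1573/178)=-243/143
back: M4=-243/143
back: M3=891/178−69/178·-243/143=810/143
back: M2=-339/23−6/23·810/143=-2319/143
back: M1=17/2−1/6·-2319/143=1602/143
M: M0=0, M1=1602/143, M2=-2319/143, M3=810/143, M4=-243/143, M5=0
seg 0: a=5, c=M0/2=0, d=(M1−M0)/(6·2)=267/286, b=Δ0−h0·(2M0+M1)/6=-2069/286
seg 1: a=-2, c=M1/2=801/143, d=(M2−M1)/(6·1)=-1307/286, b=Δ1−h1·(2M1+M2)/6=1135/286
seg 2: a=3, c=M2/2=-2319/286, d=(M3−M2)/(6·1)=1043/286, b=Δ2−h2·(2M2+M3)/6=19/13
seg 3: a=0, c=M3/2=405/143, d=(M4−M3)/(6·3)=-9/22, b=Δ3−h3·(2M3+M4)/6=-1091/286
seg 4: a=3, c=M4/2=-243/286, d=(M5−M4)/(6·2)=81/572, b=Δ4−h4·(2M4+M5)/6=305/143
t_q=15/4 → seg 2, τ=3/4; S=3+19/13·τ+-2319/286·τ²+1043/286·τ³=19653/18304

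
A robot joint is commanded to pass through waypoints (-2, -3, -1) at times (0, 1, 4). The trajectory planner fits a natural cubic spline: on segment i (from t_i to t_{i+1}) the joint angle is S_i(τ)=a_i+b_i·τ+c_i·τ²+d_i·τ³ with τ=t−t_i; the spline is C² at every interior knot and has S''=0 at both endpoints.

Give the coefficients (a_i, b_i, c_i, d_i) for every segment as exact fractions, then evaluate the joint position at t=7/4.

  seg 0: a=-2 b=-29/24 c=0 d=5/24
  seg 1: a=-3 b=-7/12 c=5/8 d=-5/72
S(7/4) = -1595/512

Δ: Δ0=-1, Δ1=2/3
row 1: diag=8, rhs=10; c'=3/8, d'=5/4
back: M1=5/4
M: M0=0, M1=5/4, M2=0
seg 0: a=-2, c=M0/2=0, d=(M1−M0)/(6·1)=5/24, b=Δ0−h0·(2M0+M1)/6=-29/24
seg 1: a=-3, c=M1/2=5/8, d=(M2−M1)/(6·3)=-5/72, b=Δ1−h1·(2M1+M2)/6=-7/12
t_q=7/4 → seg 1, τ=3/4; S=-3+-7/12·τ+5/8·τ²+-5/72·τ³=-1595/512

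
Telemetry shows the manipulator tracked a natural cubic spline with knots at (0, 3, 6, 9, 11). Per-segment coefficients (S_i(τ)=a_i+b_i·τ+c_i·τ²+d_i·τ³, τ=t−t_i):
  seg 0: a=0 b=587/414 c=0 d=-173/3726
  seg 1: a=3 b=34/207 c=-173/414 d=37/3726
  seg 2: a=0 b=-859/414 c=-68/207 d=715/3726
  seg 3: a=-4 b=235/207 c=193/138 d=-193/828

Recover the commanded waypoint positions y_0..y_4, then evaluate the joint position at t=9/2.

y_0=0 y_1=3 y_2=0 y_3=-4 y_4=2
S(9/2) = 861/368

y_0 = S_0(0) = a_0 = 0
y_1 = S_1(0) = a_1 = 3
y_2 = S_2(0) = a_2 = 0
y_3 = S_3(0) = a_3 = -4
y_4 = S_3(2) = 2
t_q=9/2 is in segment 1 (τ=3/2); S_1(τ)=861/368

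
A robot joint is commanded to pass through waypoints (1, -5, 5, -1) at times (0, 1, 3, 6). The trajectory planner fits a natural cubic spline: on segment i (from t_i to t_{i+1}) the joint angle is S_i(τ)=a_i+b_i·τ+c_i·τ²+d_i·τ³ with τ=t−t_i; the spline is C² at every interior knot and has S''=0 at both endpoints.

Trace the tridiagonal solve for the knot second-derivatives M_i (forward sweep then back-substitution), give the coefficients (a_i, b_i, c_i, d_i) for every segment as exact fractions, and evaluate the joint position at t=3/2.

  seg 0: a=1 b=-115/14 c=0 d=31/14
  seg 1: a=-5 b=-11/7 c=93/14 d=-47/28
  seg 2: a=5 b=34/7 c=-24/7 d=8/21
S(3/2) = -971/224

Δ: Δ0=-6, Δ1=5, Δ2=-2
row 1: diag=6, rhs=66; c'=1/3, d'=11
row 2: denom=10−2·1/3=28/3; d'=(-42−2·11)/(28/3)=-48/7
back: M2=-48/7
back: M1=11−1/3·-48/7=93/7
M: M0=0, M1=93/7, M2=-48/7, M3=0
seg 0: a=1, c=M0/2=0, d=(M1−M0)/(6·1)=31/14, b=Δ0−h0·(2M0+M1)/6=-115/14
seg 1: a=-5, c=M1/2=93/14, d=(M2−M1)/(6·2)=-47/28, b=Δ1−h1·(2M1+M2)/6=-11/7
seg 2: a=5, c=M2/2=-24/7, d=(M3−M2)/(6·3)=8/21, b=Δ2−h2·(2M2+M3)/6=34/7
t_q=3/2 → seg 1, τ=1/2; S=-5+-11/7·τ+93/14·τ²+-47/28·τ³=-971/224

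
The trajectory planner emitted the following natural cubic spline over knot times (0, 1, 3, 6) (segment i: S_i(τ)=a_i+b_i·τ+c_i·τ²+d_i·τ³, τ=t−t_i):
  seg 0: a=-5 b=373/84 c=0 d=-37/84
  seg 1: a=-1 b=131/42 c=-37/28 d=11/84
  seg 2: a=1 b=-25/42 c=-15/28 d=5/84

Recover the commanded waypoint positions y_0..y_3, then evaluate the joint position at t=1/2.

y_0=-5 y_1=-1 y_2=1 y_3=-4
S(1/2) = -635/224

y_0 = S_0(0) = a_0 = -5
y_1 = S_1(0) = a_1 = -1
y_2 = S_2(0) = a_2 = 1
y_3 = S_2(3) = -4
t_q=1/2 is in segment 0 (τ=1/2); S_0(τ)=-635/224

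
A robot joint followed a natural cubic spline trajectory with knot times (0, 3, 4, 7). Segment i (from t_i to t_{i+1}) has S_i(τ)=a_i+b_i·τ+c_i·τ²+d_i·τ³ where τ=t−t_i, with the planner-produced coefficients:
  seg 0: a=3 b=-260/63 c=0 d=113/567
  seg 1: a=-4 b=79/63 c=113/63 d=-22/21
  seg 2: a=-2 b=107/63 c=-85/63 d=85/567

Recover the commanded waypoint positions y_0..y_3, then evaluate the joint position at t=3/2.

y_0 = S_0(0) = a_0 = 3
y_1 = S_1(0) = a_1 = -4
y_2 = S_2(0) = a_2 = -2
y_3 = S_2(3) = -5
t_q=3/2 is in segment 0 (τ=3/2); S_0(τ)=-141/56

y_0=3 y_1=-4 y_2=-2 y_3=-5
S(3/2) = -141/56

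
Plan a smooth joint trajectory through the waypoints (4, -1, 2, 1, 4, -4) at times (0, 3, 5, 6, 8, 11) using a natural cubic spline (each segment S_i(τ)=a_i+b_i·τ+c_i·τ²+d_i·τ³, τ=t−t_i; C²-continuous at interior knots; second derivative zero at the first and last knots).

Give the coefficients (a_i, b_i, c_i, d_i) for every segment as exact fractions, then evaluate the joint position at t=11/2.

Δ: Δ0=-5/3, Δ1=3/2, Δ2=-1, Δ3=3/2, Δ4=-8/3
row 1: diag=10, rhs=19; c'=1/5, d'=19/10
row 2: denom=6−2·1/5=28/5; d'=(-15−2·19/10)/(28/5)=-47/14
row 3: denom=6−1·5/28=163/28; d'=(15−1·-47/14)/(163/28)=514/163
row 4: denom=10−2·56/163=1518/163; d'=(-25−2·514/163)/(1518/163)=-1701/506
back: M4=-1701/506
back: M3=514/163−56/163·-1701/506=1090/253
back: M2=-47/14−5/28·1090/253=-1044/253
back: M1=19/10−1/5·-1044/253=1379/506
M: M0=0, M1=1379/506, M2=-1044/253, M3=1090/253, M4=-1701/506, M5=0
seg 0: a=4, c=M0/2=0, d=(M1−M0)/(6·3)=1379/9108, b=Δ0−h0·(2M0+M1)/6=-9197/3036
seg 1: a=-1, c=M1/2=1379/1012, d=(M2−M1)/(6·2)=-3467/6072, b=Δ1−h1·(2M1+M2)/6=1607/1518
seg 2: a=2, c=M2/2=-522/253, d=(M3−M2)/(6·1)=97/69, b=Δ2−h2·(2M2+M3)/6=-260/759
seg 3: a=1, c=M3/2=545/253, d=(M4−M3)/(6·2)=-3881/6072, b=Δ3−h3·(2M3+M4)/6=-191/759
seg 4: a=4, c=M4/2=-1701/1012, d=(M5−M4)/(6·3)=189/1012, b=Δ4−h4·(2M4+M5)/6=1055/1518
t_q=11/2 → seg 2, τ=1/2; S=2+-260/759·τ+-522/253·τ²+97/69·τ³=131/88

  seg 0: a=4 b=-9197/3036 c=0 d=1379/9108
  seg 1: a=-1 b=1607/1518 c=1379/1012 d=-3467/6072
  seg 2: a=2 b=-260/759 c=-522/253 d=97/69
  seg 3: a=1 b=-191/759 c=545/253 d=-3881/6072
  seg 4: a=4 b=1055/1518 c=-1701/1012 d=189/1012
S(11/2) = 131/88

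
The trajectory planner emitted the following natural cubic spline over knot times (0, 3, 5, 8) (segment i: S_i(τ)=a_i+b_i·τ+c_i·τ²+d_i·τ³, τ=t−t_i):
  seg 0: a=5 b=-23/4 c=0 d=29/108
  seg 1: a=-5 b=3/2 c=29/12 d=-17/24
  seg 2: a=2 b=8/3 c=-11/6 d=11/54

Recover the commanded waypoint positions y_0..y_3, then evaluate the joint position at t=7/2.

y_0=5 y_1=-5 y_2=2 y_3=-1
S(7/2) = -239/64

y_0 = S_0(0) = a_0 = 5
y_1 = S_1(0) = a_1 = -5
y_2 = S_2(0) = a_2 = 2
y_3 = S_2(3) = -1
t_q=7/2 is in segment 1 (τ=1/2); S_1(τ)=-239/64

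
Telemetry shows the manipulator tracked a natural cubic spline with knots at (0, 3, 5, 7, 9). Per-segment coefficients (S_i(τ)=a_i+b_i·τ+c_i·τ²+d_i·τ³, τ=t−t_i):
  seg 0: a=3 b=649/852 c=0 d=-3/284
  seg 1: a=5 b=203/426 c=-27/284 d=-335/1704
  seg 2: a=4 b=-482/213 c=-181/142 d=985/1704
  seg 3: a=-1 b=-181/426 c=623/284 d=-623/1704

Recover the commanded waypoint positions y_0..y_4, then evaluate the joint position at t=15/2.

y_0=3 y_1=5 y_2=4 y_3=-1 y_4=4
S(15/2) = -3225/4544

y_0 = S_0(0) = a_0 = 3
y_1 = S_1(0) = a_1 = 5
y_2 = S_2(0) = a_2 = 4
y_3 = S_3(0) = a_3 = -1
y_4 = S_3(2) = 4
t_q=15/2 is in segment 3 (τ=1/2); S_3(τ)=-3225/4544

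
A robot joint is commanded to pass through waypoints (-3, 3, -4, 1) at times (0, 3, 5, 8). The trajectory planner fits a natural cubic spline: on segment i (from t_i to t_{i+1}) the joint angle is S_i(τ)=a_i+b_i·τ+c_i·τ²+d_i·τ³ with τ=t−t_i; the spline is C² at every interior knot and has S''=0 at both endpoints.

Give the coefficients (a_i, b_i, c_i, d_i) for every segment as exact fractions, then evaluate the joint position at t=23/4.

Δ: Δ0=2, Δ1=-7/2, Δ2=5/3
row 1: diag=10, rhs=-33; c'=1/5, d'=-33/10
row 2: denom=10−2·1/5=48/5; d'=(31−2·-33/10)/(48/5)=47/12
back: M2=47/12
back: M1=-33/10−1/5·47/12=-49/12
M: M0=0, M1=-49/12, M2=47/12, M3=0
seg 0: a=-3, c=M0/2=0, d=(M1−M0)/(6·3)=-49/216, b=Δ0−h0·(2M0+M1)/6=97/24
seg 1: a=3, c=M1/2=-49/24, d=(M2−M1)/(6·2)=2/3, b=Δ1−h1·(2M1+M2)/6=-25/12
seg 2: a=-4, c=M2/2=47/24, d=(M3−M2)/(6·3)=-47/216, b=Δ2−h2·(2M2+M3)/6=-9/4
t_q=23/4 → seg 2, τ=3/4; S=-4+-9/4·τ+47/24·τ²+-47/216·τ³=-2395/512

  seg 0: a=-3 b=97/24 c=0 d=-49/216
  seg 1: a=3 b=-25/12 c=-49/24 d=2/3
  seg 2: a=-4 b=-9/4 c=47/24 d=-47/216
S(23/4) = -2395/512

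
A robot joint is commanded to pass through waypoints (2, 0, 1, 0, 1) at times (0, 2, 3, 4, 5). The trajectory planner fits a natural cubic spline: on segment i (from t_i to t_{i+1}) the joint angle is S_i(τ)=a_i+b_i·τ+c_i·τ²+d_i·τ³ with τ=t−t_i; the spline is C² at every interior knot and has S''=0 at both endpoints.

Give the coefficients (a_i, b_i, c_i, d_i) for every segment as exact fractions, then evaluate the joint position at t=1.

  seg 0: a=2 b=-83/43 c=0 d=10/43
  seg 1: a=0 b=37/43 c=60/43 d=-54/43
  seg 2: a=1 b=-5/43 c=-102/43 d=64/43
  seg 3: a=0 b=-17/43 c=90/43 d=-30/43
S(1) = 13/43

Δ: Δ0=-1, Δ1=1, Δ2=-1, Δ3=1
row 1: diag=6, rhs=12; c'=1/6, d'=2
row 2: denom=4−1·1/6=23/6; d'=(-12−1·2)/(23/6)=-84/23
row 3: denom=4−1·6/23=86/23; d'=(12−1·-84/23)/(86/23)=180/43
back: M3=180/43
back: M2=-84/23−6/23·180/43=-204/43
back: M1=2−1/6·-204/43=120/43
M: M0=0, M1=120/43, M2=-204/43, M3=180/43, M4=0
seg 0: a=2, c=M0/2=0, d=(M1−M0)/(6·2)=10/43, b=Δ0−h0·(2M0+M1)/6=-83/43
seg 1: a=0, c=M1/2=60/43, d=(M2−M1)/(6·1)=-54/43, b=Δ1−h1·(2M1+M2)/6=37/43
seg 2: a=1, c=M2/2=-102/43, d=(M3−M2)/(6·1)=64/43, b=Δ2−h2·(2M2+M3)/6=-5/43
seg 3: a=0, c=M3/2=90/43, d=(M4−M3)/(6·1)=-30/43, b=Δ3−h3·(2M3+M4)/6=-17/43
t_q=1 → seg 0, τ=1; S=2+-83/43·τ+0·τ²+10/43·τ³=13/43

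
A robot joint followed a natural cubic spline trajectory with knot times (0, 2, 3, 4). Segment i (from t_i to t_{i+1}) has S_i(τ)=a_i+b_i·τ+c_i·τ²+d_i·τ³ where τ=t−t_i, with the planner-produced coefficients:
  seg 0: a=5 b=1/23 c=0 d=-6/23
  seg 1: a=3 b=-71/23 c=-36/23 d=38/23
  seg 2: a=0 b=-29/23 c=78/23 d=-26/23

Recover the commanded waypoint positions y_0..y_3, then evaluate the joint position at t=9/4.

y_0=5 y_1=3 y_2=0 y_3=1
S(9/4) = 69/32

y_0 = S_0(0) = a_0 = 5
y_1 = S_1(0) = a_1 = 3
y_2 = S_2(0) = a_2 = 0
y_3 = S_2(1) = 1
t_q=9/4 is in segment 1 (τ=1/4); S_1(τ)=69/32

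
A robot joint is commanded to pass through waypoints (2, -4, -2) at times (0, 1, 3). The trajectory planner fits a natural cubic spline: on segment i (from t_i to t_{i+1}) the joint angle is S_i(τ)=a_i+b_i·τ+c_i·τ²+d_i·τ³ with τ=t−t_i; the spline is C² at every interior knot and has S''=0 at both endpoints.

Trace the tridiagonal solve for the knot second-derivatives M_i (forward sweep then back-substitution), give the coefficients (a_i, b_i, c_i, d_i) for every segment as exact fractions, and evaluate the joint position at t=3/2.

  seg 0: a=2 b=-43/6 c=0 d=7/6
  seg 1: a=-4 b=-11/3 c=7/2 d=-7/12
S(3/2) = -161/32

Δ: Δ0=-6, Δ1=1
row 1: diag=6, rhs=42; c'=1/3, d'=7
back: M1=7
M: M0=0, M1=7, M2=0
seg 0: a=2, c=M0/2=0, d=(M1−M0)/(6·1)=7/6, b=Δ0−h0·(2M0+M1)/6=-43/6
seg 1: a=-4, c=M1/2=7/2, d=(M2−M1)/(6·2)=-7/12, b=Δ1−h1·(2M1+M2)/6=-11/3
t_q=3/2 → seg 1, τ=1/2; S=-4+-11/3·τ+7/2·τ²+-7/12·τ³=-161/32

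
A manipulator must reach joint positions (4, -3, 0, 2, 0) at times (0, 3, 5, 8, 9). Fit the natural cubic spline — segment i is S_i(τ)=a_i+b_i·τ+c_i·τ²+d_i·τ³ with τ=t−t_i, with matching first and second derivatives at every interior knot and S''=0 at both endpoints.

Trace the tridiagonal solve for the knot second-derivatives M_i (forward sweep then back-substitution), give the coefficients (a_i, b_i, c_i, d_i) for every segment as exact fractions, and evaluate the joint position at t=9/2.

  seg 0: a=4 b=-4781/1356 c=0 d=539/4068
  seg 1: a=-3 b=35/678 c=539/452 d=-635/2712
  seg 2: a=0 b=682/339 c=-24/113 d=-80/1017
  seg 3: a=2 b=-470/339 c=-104/113 d=104/339
S(9/2) = -7447/7232

Δ: Δ0=-7/3, Δ1=3/2, Δ2=2/3, Δ3=-2
row 1: diag=10, rhs=23; c'=1/5, d'=23/10
row 2: denom=10−2·1/5=48/5; d'=(-5−2·23/10)/(48/5)=-1
row 3: denom=8−3·5/16=113/16; d'=(-16−3·-1)/(113/16)=-208/113
back: M3=-208/113
back: M2=-1−5/16·-208/113=-48/113
back: M1=23/10−1/5·-48/113=539/226
M: M0=0, M1=539/226, M2=-48/113, M3=-208/113, M4=0
seg 0: a=4, c=M0/2=0, d=(M1−M0)/(6·3)=539/4068, b=Δ0−h0·(2M0+M1)/6=-4781/1356
seg 1: a=-3, c=M1/2=539/452, d=(M2−M1)/(6·2)=-635/2712, b=Δ1−h1·(2M1+M2)/6=35/678
seg 2: a=0, c=M2/2=-24/113, d=(M3−M2)/(6·3)=-80/1017, b=Δ2−h2·(2M2+M3)/6=682/339
seg 3: a=2, c=M3/2=-104/113, d=(M4−M3)/(6·1)=104/339, b=Δ3−h3·(2M3+M4)/6=-470/339
t_q=9/2 → seg 1, τ=3/2; S=-3+35/678·τ+539/452·τ²+-635/2712·τ³=-7447/7232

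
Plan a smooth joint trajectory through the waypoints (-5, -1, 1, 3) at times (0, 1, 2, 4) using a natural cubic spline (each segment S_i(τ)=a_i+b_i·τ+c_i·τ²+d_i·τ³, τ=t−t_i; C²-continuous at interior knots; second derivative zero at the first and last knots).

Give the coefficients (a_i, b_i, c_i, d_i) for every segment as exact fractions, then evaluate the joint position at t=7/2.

  seg 0: a=-5 b=103/23 c=0 d=-11/23
  seg 1: a=-1 b=70/23 c=-33/23 d=9/23
  seg 2: a=1 b=31/23 c=-6/23 d=1/23
S(7/2) = 475/184

Δ: Δ0=4, Δ1=2, Δ2=1
row 1: diag=4, rhs=-12; c'=1/4, d'=-3
row 2: denom=6−1·1/4=23/4; d'=(-6−1·-3)/(23/4)=-12/23
back: M2=-12/23
back: M1=-3−1/4·-12/23=-66/23
M: M0=0, M1=-66/23, M2=-12/23, M3=0
seg 0: a=-5, c=M0/2=0, d=(M1−M0)/(6·1)=-11/23, b=Δ0−h0·(2M0+M1)/6=103/23
seg 1: a=-1, c=M1/2=-33/23, d=(M2−M1)/(6·1)=9/23, b=Δ1−h1·(2M1+M2)/6=70/23
seg 2: a=1, c=M2/2=-6/23, d=(M3−M2)/(6·2)=1/23, b=Δ2−h2·(2M2+M3)/6=31/23
t_q=7/2 → seg 2, τ=3/2; S=1+31/23·τ+-6/23·τ²+1/23·τ³=475/184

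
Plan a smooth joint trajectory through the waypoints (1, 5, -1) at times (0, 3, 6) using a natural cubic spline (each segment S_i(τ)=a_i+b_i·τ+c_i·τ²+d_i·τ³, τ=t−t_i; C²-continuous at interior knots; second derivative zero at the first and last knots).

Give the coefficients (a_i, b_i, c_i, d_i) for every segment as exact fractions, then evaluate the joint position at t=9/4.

Δ: Δ0=4/3, Δ1=-2
row 1: diag=12, rhs=-20; c'=1/4, d'=-5/3
back: M1=-5/3
M: M0=0, M1=-5/3, M2=0
seg 0: a=1, c=M0/2=0, d=(M1−M0)/(6·3)=-5/54, b=Δ0−h0·(2M0+M1)/6=13/6
seg 1: a=5, c=M1/2=-5/6, d=(M2−M1)/(6·3)=5/54, b=Δ1−h1·(2M1+M2)/6=-1/3
t_q=9/4 → seg 0, τ=9/4; S=1+13/6·τ+0·τ²+-5/54·τ³=617/128

  seg 0: a=1 b=13/6 c=0 d=-5/54
  seg 1: a=5 b=-1/3 c=-5/6 d=5/54
S(9/4) = 617/128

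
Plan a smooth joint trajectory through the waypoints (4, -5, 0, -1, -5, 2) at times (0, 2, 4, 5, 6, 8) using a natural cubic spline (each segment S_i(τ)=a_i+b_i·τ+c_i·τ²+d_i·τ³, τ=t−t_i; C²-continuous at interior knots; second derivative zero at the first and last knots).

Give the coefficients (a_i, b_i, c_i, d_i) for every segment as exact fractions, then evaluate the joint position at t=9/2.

  seg 0: a=4 b=-3203/482 c=0 d=517/964
  seg 1: a=-5 b=-101/482 c=1551/482 d=-449/482
  seg 2: a=0 b=715/482 c=-1143/482 d=-27/241
  seg 3: a=-1 b=-1733/482 c=-1305/482 d=555/241
  seg 4: a=-5 b=-1013/482 c=2025/482 d=-675/964
S(9/2) = 65/482

Δ: Δ0=-9/2, Δ1=5/2, Δ2=-1, Δ3=-4, Δ4=7/2
row 1: diag=8, rhs=42; c'=1/4, d'=21/4
row 2: denom=6−2·1/4=11/2; d'=(-21−2·21/4)/(11/2)=-63/11
row 3: denom=4−1·2/11=42/11; d'=(-18−1·-63/11)/(42/11)=-45/14
row 4: denom=6−1·11/42=241/42; d'=(45−1·-45/14)/(241/42)=2025/241
back: M4=2025/241
back: M3=-45/14−11/42·2025/241=-1305/241
back: M2=-63/11−2/11·-1305/241=-1143/241
back: M1=21/4−1/4·-1143/241=1551/241
M: M0=0, M1=1551/241, M2=-1143/241, M3=-1305/241, M4=2025/241, M5=0
seg 0: a=4, c=M0/2=0, d=(M1−M0)/(6·2)=517/964, b=Δ0−h0·(2M0+M1)/6=-3203/482
seg 1: a=-5, c=M1/2=1551/482, d=(M2−M1)/(6·2)=-449/482, b=Δ1−h1·(2M1+M2)/6=-101/482
seg 2: a=0, c=M2/2=-1143/482, d=(M3−M2)/(6·1)=-27/241, b=Δ2−h2·(2M2+M3)/6=715/482
seg 3: a=-1, c=M3/2=-1305/482, d=(M4−M3)/(6·1)=555/241, b=Δ3−h3·(2M3+M4)/6=-1733/482
seg 4: a=-5, c=M4/2=2025/482, d=(M5−M4)/(6·2)=-675/964, b=Δ4−h4·(2M4+M5)/6=-1013/482
t_q=9/2 → seg 2, τ=1/2; S=0+715/482·τ+-1143/482·τ²+-27/241·τ³=65/482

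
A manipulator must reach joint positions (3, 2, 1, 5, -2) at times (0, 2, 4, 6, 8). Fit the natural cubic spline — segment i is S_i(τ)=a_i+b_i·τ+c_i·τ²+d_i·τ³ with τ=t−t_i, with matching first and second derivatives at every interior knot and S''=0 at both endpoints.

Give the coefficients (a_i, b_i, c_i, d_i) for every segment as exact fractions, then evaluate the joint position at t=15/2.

Δ: Δ0=-1/2, Δ1=-1/2, Δ2=2, Δ3=-7/2
row 1: diag=8, rhs=0; c'=1/4, d'=0
row 2: denom=8−2·1/4=15/2; d'=(15−2·0)/(15/2)=2
row 3: denom=8−2·4/15=112/15; d'=(-33−2·2)/(112/15)=-555/112
back: M3=-555/112
back: M2=2−4/15·-555/112=93/28
back: M1=0−1/4·93/28=-93/112
M: M0=0, M1=-93/112, M2=93/28, M3=-555/112, M4=0
seg 0: a=3, c=M0/2=0, d=(M1−M0)/(6·2)=-31/448, b=Δ0−h0·(2M0+M1)/6=-25/112
seg 1: a=2, c=M1/2=-93/224, d=(M2−M1)/(6·2)=155/448, b=Δ1−h1·(2M1+M2)/6=-59/56
seg 2: a=1, c=M2/2=93/56, d=(M3−M2)/(6·2)=-309/448, b=Δ2−h2·(2M2+M3)/6=23/16
seg 3: a=5, c=M3/2=-555/224, d=(M4−M3)/(6·2)=185/448, b=Δ3−h3·(2M3+M4)/6=-11/56
t_q=15/2 → seg 3, τ=3/2; S=5+-11/56·τ+-555/224·τ²+185/448·τ³=1879/3584

  seg 0: a=3 b=-25/112 c=0 d=-31/448
  seg 1: a=2 b=-59/56 c=-93/224 d=155/448
  seg 2: a=1 b=23/16 c=93/56 d=-309/448
  seg 3: a=5 b=-11/56 c=-555/224 d=185/448
S(15/2) = 1879/3584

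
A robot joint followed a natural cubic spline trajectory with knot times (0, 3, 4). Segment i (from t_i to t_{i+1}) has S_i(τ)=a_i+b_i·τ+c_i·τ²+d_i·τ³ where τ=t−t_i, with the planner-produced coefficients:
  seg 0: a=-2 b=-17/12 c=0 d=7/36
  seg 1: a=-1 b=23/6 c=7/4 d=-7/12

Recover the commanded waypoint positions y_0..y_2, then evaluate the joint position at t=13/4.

y_0 = S_0(0) = a_0 = -2
y_1 = S_1(0) = a_1 = -1
y_2 = S_1(1) = 4
t_q=13/4 is in segment 1 (τ=1/4); S_1(τ)=15/256

y_0=-2 y_1=-1 y_2=4
S(13/4) = 15/256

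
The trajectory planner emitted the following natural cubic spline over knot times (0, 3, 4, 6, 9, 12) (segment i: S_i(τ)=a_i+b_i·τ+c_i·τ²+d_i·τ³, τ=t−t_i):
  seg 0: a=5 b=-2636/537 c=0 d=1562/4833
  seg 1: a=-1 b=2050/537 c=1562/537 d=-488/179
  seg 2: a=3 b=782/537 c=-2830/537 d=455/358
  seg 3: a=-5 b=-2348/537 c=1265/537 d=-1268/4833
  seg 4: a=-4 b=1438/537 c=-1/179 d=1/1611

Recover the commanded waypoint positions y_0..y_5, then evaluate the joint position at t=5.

y_0 = S_0(0) = a_0 = 5
y_1 = S_1(0) = a_1 = -1
y_2 = S_2(0) = a_2 = 3
y_3 = S_3(0) = a_3 = -5
y_4 = S_4(0) = a_4 = -4
y_5 = S_4(3) = 4
t_q=5 is in segment 2 (τ=1); S_2(τ)=491/1074

y_0=5 y_1=-1 y_2=3 y_3=-5 y_4=-4 y_5=4
S(5) = 491/1074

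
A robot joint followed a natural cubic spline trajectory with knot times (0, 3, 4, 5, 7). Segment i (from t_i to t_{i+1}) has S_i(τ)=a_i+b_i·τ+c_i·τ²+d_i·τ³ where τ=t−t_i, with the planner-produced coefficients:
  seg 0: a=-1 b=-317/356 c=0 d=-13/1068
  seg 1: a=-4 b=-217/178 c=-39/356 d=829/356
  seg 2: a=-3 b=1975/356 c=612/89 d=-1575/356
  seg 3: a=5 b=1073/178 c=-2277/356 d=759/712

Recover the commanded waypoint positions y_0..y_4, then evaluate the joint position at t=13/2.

y_0 = S_0(0) = a_0 = -1
y_1 = S_1(0) = a_1 = -4
y_2 = S_2(0) = a_2 = -3
y_3 = S_3(0) = a_3 = 5
y_4 = S_3(2) = 0
t_q=13/2 is in segment 3 (τ=3/2); S_3(τ)=18505/5696

y_0=-1 y_1=-4 y_2=-3 y_3=5 y_4=0
S(13/2) = 18505/5696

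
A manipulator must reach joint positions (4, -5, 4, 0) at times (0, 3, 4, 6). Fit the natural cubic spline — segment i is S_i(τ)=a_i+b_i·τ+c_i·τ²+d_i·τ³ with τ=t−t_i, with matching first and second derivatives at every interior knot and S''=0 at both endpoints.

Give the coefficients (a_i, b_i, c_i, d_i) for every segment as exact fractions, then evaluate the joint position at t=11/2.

Δ: Δ0=-3, Δ1=9, Δ2=-2
row 1: diag=8, rhs=72; c'=1/8, d'=9
row 2: denom=6−1·1/8=47/8; d'=(-66−1·9)/(47/8)=-600/47
back: M2=-600/47
back: M1=9−1/8·-600/47=498/47
M: M0=0, M1=498/47, M2=-600/47, M3=0
seg 0: a=4, c=M0/2=0, d=(M1−M0)/(6·3)=83/141, b=Δ0−h0·(2M0+M1)/6=-390/47
seg 1: a=-5, c=M1/2=249/47, d=(M2−M1)/(6·1)=-183/47, b=Δ1−h1·(2M1+M2)/6=357/47
seg 2: a=4, c=M2/2=-300/47, d=(M3−M2)/(6·2)=50/47, b=Δ2−h2·(2M2+M3)/6=306/47
t_q=11/2 → seg 2, τ=3/2; S=4+306/47·τ+-300/47·τ²+50/47·τ³=563/188

  seg 0: a=4 b=-390/47 c=0 d=83/141
  seg 1: a=-5 b=357/47 c=249/47 d=-183/47
  seg 2: a=4 b=306/47 c=-300/47 d=50/47
S(11/2) = 563/188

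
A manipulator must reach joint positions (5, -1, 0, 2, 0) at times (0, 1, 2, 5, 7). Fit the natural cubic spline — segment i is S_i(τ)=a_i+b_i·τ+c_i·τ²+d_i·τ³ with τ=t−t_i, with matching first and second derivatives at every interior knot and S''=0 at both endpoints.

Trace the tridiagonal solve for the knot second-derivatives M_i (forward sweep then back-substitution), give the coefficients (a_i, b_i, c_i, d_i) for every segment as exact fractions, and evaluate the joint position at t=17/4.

  seg 0: a=5 b=-3209/411 c=0 d=743/411
  seg 1: a=-1 b=-980/411 c=743/137 d=-838/411
  seg 2: a=0 b=964/411 c=-95/137 d=55/1233
  seg 3: a=2 b=-251/411 c=-40/137 d=20/411
S(17/4) = 19947/8768

Δ: Δ0=-6, Δ1=1, Δ2=2/3, Δ3=-1
row 1: diag=4, rhs=42; c'=1/4, d'=21/2
row 2: denom=8−1·1/4=31/4; d'=(-2−1·21/2)/(31/4)=-50/31
row 3: denom=10−3·12/31=274/31; d'=(-10−3·-50/31)/(274/31)=-80/137
back: M3=-80/137
back: M2=-50/31−12/31·-80/137=-190/137
back: M1=21/2−1/4·-190/137=1486/137
M: M0=0, M1=1486/137, M2=-190/137, M3=-80/137, M4=0
seg 0: a=5, c=M0/2=0, d=(M1−M0)/(6·1)=743/411, b=Δ0−h0·(2M0+M1)/6=-3209/411
seg 1: a=-1, c=M1/2=743/137, d=(M2−M1)/(6·1)=-838/411, b=Δ1−h1·(2M1+M2)/6=-980/411
seg 2: a=0, c=M2/2=-95/137, d=(M3−M2)/(6·3)=55/1233, b=Δ2−h2·(2M2+M3)/6=964/411
seg 3: a=2, c=M3/2=-40/137, d=(M4−M3)/(6·2)=20/411, b=Δ3−h3·(2M3+M4)/6=-251/411
t_q=17/4 → seg 2, τ=9/4; S=0+964/411·τ+-95/137·τ²+55/1233·τ³=19947/8768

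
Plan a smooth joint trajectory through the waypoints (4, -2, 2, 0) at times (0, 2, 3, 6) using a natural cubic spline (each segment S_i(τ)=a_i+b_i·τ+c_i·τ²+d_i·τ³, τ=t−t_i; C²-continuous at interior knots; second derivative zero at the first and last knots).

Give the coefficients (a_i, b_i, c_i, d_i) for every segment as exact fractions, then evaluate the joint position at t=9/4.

  seg 0: a=4 b=-787/141 c=0 d=91/141
  seg 1: a=-2 b=305/141 c=182/47 d=-287/141
  seg 2: a=2 b=536/141 c=-105/47 d=35/141
S(9/4) = -3757/3008

Δ: Δ0=-3, Δ1=4, Δ2=-2/3
row 1: diag=6, rhs=42; c'=1/6, d'=7
row 2: denom=8−1·1/6=47/6; d'=(-28−1·7)/(47/6)=-210/47
back: M2=-210/47
back: M1=7−1/6·-210/47=364/47
M: M0=0, M1=364/47, M2=-210/47, M3=0
seg 0: a=4, c=M0/2=0, d=(M1−M0)/(6·2)=91/141, b=Δ0−h0·(2M0+M1)/6=-787/141
seg 1: a=-2, c=M1/2=182/47, d=(M2−M1)/(6·1)=-287/141, b=Δ1−h1·(2M1+M2)/6=305/141
seg 2: a=2, c=M2/2=-105/47, d=(M3−M2)/(6·3)=35/141, b=Δ2−h2·(2M2+M3)/6=536/141
t_q=9/4 → seg 1, τ=1/4; S=-2+305/141·τ+182/47·τ²+-287/141·τ³=-3757/3008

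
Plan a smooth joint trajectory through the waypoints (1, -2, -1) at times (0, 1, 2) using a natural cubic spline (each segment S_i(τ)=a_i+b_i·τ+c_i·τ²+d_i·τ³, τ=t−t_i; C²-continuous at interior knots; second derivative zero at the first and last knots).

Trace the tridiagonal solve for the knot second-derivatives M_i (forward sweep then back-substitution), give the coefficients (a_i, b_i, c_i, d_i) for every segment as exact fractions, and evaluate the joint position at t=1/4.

  seg 0: a=1 b=-4 c=0 d=1
  seg 1: a=-2 b=-1 c=3 d=-1
S(1/4) = 1/64

Δ: Δ0=-3, Δ1=1
row 1: diag=4, rhs=24; c'=1/4, d'=6
back: M1=6
M: M0=0, M1=6, M2=0
seg 0: a=1, c=M0/2=0, d=(M1−M0)/(6·1)=1, b=Δ0−h0·(2M0+M1)/6=-4
seg 1: a=-2, c=M1/2=3, d=(M2−M1)/(6·1)=-1, b=Δ1−h1·(2M1+M2)/6=-1
t_q=1/4 → seg 0, τ=1/4; S=1+-4·τ+0·τ²+1·τ³=1/64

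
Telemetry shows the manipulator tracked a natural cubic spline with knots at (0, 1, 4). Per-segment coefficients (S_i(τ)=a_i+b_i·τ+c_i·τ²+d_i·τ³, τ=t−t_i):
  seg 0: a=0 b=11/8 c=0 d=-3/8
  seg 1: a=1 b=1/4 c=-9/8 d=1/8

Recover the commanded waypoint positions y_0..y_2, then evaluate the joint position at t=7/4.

y_0 = S_0(0) = a_0 = 0
y_1 = S_1(0) = a_1 = 1
y_2 = S_1(3) = -5
t_q=7/4 is in segment 1 (τ=3/4); S_1(τ)=311/512

y_0=0 y_1=1 y_2=-5
S(7/4) = 311/512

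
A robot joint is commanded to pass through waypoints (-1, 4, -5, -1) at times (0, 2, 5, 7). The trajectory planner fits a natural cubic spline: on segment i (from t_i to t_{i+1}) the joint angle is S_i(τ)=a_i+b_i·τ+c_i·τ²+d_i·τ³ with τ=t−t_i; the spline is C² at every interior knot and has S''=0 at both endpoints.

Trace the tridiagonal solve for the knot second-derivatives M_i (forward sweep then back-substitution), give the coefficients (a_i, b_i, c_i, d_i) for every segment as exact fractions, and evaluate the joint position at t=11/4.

Δ: Δ0=5/2, Δ1=-3, Δ2=2
row 1: diag=10, rhs=-33; c'=3/10, d'=-33/10
row 2: denom=10−3·3/10=91/10; d'=(30−3·-33/10)/(91/10)=57/13
back: M2=57/13
back: M1=-33/10−3/10·57/13=-60/13
M: M0=0, M1=-60/13, M2=57/13, M3=0
seg 0: a=-1, c=M0/2=0, d=(M1−M0)/(6·2)=-5/13, b=Δ0−h0·(2M0+M1)/6=105/26
seg 1: a=4, c=M1/2=-30/13, d=(M2−M1)/(6·3)=1/2, b=Δ1−h1·(2M1+M2)/6=-15/26
seg 2: a=-5, c=M2/2=57/26, d=(M3−M2)/(6·2)=-19/52, b=Δ2−h2·(2M2+M3)/6=-12/13
t_q=11/4 → seg 1, τ=3/4; S=4+-15/26·τ+-30/13·τ²+1/2·τ³=4127/1664

  seg 0: a=-1 b=105/26 c=0 d=-5/13
  seg 1: a=4 b=-15/26 c=-30/13 d=1/2
  seg 2: a=-5 b=-12/13 c=57/26 d=-19/52
S(11/4) = 4127/1664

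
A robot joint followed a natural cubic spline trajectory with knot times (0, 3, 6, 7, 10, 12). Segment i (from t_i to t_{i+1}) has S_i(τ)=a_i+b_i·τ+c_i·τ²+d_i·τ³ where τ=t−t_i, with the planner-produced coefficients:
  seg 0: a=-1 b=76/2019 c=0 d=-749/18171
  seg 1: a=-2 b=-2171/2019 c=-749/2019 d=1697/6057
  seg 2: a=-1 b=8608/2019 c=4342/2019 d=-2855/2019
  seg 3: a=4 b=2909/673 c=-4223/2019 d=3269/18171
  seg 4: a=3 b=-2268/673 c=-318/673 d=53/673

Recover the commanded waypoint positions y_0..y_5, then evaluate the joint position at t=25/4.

y_0=-1 y_1=-2 y_2=-1 y_3=4 y_4=3 y_5=-5
S(25/4) = 7675/43072

y_0 = S_0(0) = a_0 = -1
y_1 = S_1(0) = a_1 = -2
y_2 = S_2(0) = a_2 = -1
y_3 = S_3(0) = a_3 = 4
y_4 = S_4(0) = a_4 = 3
y_5 = S_4(2) = -5
t_q=25/4 is in segment 2 (τ=1/4); S_2(τ)=7675/43072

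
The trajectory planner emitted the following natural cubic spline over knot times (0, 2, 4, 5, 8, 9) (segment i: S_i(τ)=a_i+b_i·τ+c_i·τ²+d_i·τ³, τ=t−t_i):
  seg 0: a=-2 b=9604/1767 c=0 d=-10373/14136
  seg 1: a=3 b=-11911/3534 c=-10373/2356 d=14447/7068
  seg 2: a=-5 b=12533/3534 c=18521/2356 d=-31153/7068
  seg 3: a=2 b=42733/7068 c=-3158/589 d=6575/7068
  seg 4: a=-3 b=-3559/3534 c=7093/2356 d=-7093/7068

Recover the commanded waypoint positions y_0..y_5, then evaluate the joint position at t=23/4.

y_0 = S_0(0) = a_0 = -2
y_1 = S_1(0) = a_1 = 3
y_2 = S_2(0) = a_2 = -5
y_3 = S_3(0) = a_3 = 2
y_4 = S_4(0) = a_4 = -3
y_5 = S_4(1) = -2
t_q=23/4 is in segment 3 (τ=3/4); S_3(τ)=589719/150784

y_0=-2 y_1=3 y_2=-5 y_3=2 y_4=-3 y_5=-2
S(23/4) = 589719/150784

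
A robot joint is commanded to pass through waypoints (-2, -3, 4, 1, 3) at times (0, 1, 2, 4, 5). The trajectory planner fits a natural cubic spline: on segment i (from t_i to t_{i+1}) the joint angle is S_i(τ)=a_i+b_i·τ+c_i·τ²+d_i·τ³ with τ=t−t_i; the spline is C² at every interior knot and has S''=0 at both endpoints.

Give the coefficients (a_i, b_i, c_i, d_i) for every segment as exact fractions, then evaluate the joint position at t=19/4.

Δ: Δ0=-1, Δ1=7, Δ2=-3/2, Δ3=2
row 1: diag=4, rhs=48; c'=1/4, d'=12
row 2: denom=6−1·1/4=23/4; d'=(-51−1·12)/(23/4)=-252/23
row 3: denom=6−2·8/23=122/23; d'=(21−2·-252/23)/(122/23)=987/122
back: M3=987/122
back: M2=-252/23−8/23·987/122=-840/61
back: M1=12−1/4·-840/61=942/61
M: M0=0, M1=942/61, M2=-840/61, M3=987/122, M4=0
seg 0: a=-2, c=M0/2=0, d=(M1−M0)/(6·1)=157/61, b=Δ0−h0·(2M0+M1)/6=-218/61
seg 1: a=-3, c=M1/2=471/61, d=(M2−M1)/(6·1)=-297/61, b=Δ1−h1·(2M1+M2)/6=253/61
seg 2: a=4, c=M2/2=-420/61, d=(M3−M2)/(6·2)=889/488, b=Δ2−h2·(2M2+M3)/6=304/61
seg 3: a=1, c=M3/2=987/244, d=(M4−M3)/(6·1)=-329/244, b=Δ3−h3·(2M3+M4)/6=-85/122
t_q=19/4 → seg 3, τ=3/4; S=1+-85/122·τ+987/244·τ²+-329/244·τ³=34105/15616

  seg 0: a=-2 b=-218/61 c=0 d=157/61
  seg 1: a=-3 b=253/61 c=471/61 d=-297/61
  seg 2: a=4 b=304/61 c=-420/61 d=889/488
  seg 3: a=1 b=-85/122 c=987/244 d=-329/244
S(19/4) = 34105/15616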